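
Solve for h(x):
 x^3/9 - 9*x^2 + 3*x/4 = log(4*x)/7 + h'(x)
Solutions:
 h(x) = C1 + x^4/36 - 3*x^3 + 3*x^2/8 - x*log(x)/7 - 2*x*log(2)/7 + x/7


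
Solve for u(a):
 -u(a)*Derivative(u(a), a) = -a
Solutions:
 u(a) = -sqrt(C1 + a^2)
 u(a) = sqrt(C1 + a^2)


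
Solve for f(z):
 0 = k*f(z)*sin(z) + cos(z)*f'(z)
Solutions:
 f(z) = C1*exp(k*log(cos(z)))


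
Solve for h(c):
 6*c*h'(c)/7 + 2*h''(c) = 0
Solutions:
 h(c) = C1 + C2*erf(sqrt(42)*c/14)


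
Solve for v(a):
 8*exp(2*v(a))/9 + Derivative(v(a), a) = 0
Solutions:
 v(a) = log(-1/(C1 - 8*a))/2 - log(2)/2 + log(3)
 v(a) = log(-sqrt(1/(C1 + 8*a))) - log(2)/2 + log(3)


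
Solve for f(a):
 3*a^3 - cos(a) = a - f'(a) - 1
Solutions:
 f(a) = C1 - 3*a^4/4 + a^2/2 - a + sin(a)


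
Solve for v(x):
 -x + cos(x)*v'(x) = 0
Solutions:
 v(x) = C1 + Integral(x/cos(x), x)


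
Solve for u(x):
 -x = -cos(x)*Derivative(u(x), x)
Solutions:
 u(x) = C1 + Integral(x/cos(x), x)


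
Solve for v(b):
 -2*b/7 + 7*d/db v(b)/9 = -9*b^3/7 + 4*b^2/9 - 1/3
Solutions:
 v(b) = C1 - 81*b^4/196 + 4*b^3/21 + 9*b^2/49 - 3*b/7


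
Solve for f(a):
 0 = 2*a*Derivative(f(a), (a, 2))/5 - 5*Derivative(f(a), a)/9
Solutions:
 f(a) = C1 + C2*a^(43/18)


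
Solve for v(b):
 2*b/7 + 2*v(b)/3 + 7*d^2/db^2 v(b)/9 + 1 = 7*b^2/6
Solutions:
 v(b) = C1*sin(sqrt(42)*b/7) + C2*cos(sqrt(42)*b/7) + 7*b^2/4 - 3*b/7 - 67/12


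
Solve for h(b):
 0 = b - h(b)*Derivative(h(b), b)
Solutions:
 h(b) = -sqrt(C1 + b^2)
 h(b) = sqrt(C1 + b^2)


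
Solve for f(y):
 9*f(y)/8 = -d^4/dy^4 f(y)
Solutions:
 f(y) = (C1*sin(2^(3/4)*sqrt(3)*y/4) + C2*cos(2^(3/4)*sqrt(3)*y/4))*exp(-2^(3/4)*sqrt(3)*y/4) + (C3*sin(2^(3/4)*sqrt(3)*y/4) + C4*cos(2^(3/4)*sqrt(3)*y/4))*exp(2^(3/4)*sqrt(3)*y/4)


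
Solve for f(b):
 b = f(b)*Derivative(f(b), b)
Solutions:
 f(b) = -sqrt(C1 + b^2)
 f(b) = sqrt(C1 + b^2)


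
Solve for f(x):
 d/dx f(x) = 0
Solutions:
 f(x) = C1


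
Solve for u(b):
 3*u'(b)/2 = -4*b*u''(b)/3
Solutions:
 u(b) = C1 + C2/b^(1/8)


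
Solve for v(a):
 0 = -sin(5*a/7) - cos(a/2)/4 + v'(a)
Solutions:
 v(a) = C1 + sin(a/2)/2 - 7*cos(5*a/7)/5


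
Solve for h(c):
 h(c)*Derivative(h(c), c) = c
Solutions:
 h(c) = -sqrt(C1 + c^2)
 h(c) = sqrt(C1 + c^2)


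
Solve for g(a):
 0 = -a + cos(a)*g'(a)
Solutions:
 g(a) = C1 + Integral(a/cos(a), a)


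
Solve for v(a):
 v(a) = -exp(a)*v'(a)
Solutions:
 v(a) = C1*exp(exp(-a))


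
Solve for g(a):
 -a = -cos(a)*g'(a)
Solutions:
 g(a) = C1 + Integral(a/cos(a), a)


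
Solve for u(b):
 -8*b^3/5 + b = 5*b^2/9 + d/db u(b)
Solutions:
 u(b) = C1 - 2*b^4/5 - 5*b^3/27 + b^2/2


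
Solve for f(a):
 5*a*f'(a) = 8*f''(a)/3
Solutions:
 f(a) = C1 + C2*erfi(sqrt(15)*a/4)


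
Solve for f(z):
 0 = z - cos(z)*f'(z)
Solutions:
 f(z) = C1 + Integral(z/cos(z), z)


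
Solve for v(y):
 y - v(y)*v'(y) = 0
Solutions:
 v(y) = -sqrt(C1 + y^2)
 v(y) = sqrt(C1 + y^2)


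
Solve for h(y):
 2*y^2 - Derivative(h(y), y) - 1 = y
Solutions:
 h(y) = C1 + 2*y^3/3 - y^2/2 - y


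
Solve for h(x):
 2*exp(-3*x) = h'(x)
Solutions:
 h(x) = C1 - 2*exp(-3*x)/3


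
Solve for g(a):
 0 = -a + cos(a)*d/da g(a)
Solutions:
 g(a) = C1 + Integral(a/cos(a), a)


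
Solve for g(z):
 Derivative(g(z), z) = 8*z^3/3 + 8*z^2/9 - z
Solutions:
 g(z) = C1 + 2*z^4/3 + 8*z^3/27 - z^2/2


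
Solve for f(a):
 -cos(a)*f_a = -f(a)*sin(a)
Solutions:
 f(a) = C1/cos(a)


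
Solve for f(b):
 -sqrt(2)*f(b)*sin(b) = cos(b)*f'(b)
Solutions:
 f(b) = C1*cos(b)^(sqrt(2))


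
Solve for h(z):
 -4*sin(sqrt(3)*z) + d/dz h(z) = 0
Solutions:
 h(z) = C1 - 4*sqrt(3)*cos(sqrt(3)*z)/3


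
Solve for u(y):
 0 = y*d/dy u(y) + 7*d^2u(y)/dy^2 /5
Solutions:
 u(y) = C1 + C2*erf(sqrt(70)*y/14)


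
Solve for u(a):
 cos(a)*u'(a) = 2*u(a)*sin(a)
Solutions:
 u(a) = C1/cos(a)^2


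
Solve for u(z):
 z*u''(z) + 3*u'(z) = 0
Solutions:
 u(z) = C1 + C2/z^2


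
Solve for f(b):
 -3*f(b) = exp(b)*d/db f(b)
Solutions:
 f(b) = C1*exp(3*exp(-b))


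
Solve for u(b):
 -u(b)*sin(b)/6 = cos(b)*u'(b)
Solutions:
 u(b) = C1*cos(b)^(1/6)


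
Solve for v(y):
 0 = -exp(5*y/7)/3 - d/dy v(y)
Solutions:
 v(y) = C1 - 7*exp(5*y/7)/15


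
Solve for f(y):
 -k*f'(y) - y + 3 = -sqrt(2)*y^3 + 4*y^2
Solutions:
 f(y) = C1 + sqrt(2)*y^4/(4*k) - 4*y^3/(3*k) - y^2/(2*k) + 3*y/k


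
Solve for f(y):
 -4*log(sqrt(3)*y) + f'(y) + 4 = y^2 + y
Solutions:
 f(y) = C1 + y^3/3 + y^2/2 + 4*y*log(y) - 8*y + y*log(9)


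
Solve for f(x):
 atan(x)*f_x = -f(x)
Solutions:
 f(x) = C1*exp(-Integral(1/atan(x), x))


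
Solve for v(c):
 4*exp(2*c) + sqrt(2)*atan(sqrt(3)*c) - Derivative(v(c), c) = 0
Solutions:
 v(c) = C1 + sqrt(2)*(c*atan(sqrt(3)*c) - sqrt(3)*log(3*c^2 + 1)/6) + 2*exp(2*c)


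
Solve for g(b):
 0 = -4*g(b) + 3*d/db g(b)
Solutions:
 g(b) = C1*exp(4*b/3)


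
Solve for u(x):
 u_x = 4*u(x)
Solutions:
 u(x) = C1*exp(4*x)


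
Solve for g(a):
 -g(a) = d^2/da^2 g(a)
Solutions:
 g(a) = C1*sin(a) + C2*cos(a)


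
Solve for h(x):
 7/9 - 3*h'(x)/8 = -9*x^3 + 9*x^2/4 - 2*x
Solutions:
 h(x) = C1 + 6*x^4 - 2*x^3 + 8*x^2/3 + 56*x/27


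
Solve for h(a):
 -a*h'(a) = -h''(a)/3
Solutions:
 h(a) = C1 + C2*erfi(sqrt(6)*a/2)


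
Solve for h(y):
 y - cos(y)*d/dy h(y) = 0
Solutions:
 h(y) = C1 + Integral(y/cos(y), y)


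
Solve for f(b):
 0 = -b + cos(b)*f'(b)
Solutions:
 f(b) = C1 + Integral(b/cos(b), b)


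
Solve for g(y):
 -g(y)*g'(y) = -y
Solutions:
 g(y) = -sqrt(C1 + y^2)
 g(y) = sqrt(C1 + y^2)


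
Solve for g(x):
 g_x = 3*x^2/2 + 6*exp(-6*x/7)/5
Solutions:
 g(x) = C1 + x^3/2 - 7*exp(-6*x/7)/5


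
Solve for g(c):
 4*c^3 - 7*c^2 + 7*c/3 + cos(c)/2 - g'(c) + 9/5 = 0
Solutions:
 g(c) = C1 + c^4 - 7*c^3/3 + 7*c^2/6 + 9*c/5 + sin(c)/2


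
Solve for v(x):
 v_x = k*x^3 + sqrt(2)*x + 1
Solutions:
 v(x) = C1 + k*x^4/4 + sqrt(2)*x^2/2 + x


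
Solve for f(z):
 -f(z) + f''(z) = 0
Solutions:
 f(z) = C1*exp(-z) + C2*exp(z)


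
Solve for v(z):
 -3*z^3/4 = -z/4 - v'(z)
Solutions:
 v(z) = C1 + 3*z^4/16 - z^2/8


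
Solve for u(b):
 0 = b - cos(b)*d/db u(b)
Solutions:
 u(b) = C1 + Integral(b/cos(b), b)


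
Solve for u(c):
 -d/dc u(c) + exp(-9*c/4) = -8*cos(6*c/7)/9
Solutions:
 u(c) = C1 + 28*sin(6*c/7)/27 - 4*exp(-9*c/4)/9


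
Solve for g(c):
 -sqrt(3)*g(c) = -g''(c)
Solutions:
 g(c) = C1*exp(-3^(1/4)*c) + C2*exp(3^(1/4)*c)


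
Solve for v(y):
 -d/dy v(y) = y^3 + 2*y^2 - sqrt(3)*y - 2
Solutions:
 v(y) = C1 - y^4/4 - 2*y^3/3 + sqrt(3)*y^2/2 + 2*y


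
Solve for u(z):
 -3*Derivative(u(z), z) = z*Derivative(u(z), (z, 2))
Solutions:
 u(z) = C1 + C2/z^2


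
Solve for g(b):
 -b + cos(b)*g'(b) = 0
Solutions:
 g(b) = C1 + Integral(b/cos(b), b)


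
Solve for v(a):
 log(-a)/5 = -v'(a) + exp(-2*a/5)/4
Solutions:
 v(a) = C1 - a*log(-a)/5 + a/5 - 5*exp(-2*a/5)/8


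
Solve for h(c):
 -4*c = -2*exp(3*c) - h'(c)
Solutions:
 h(c) = C1 + 2*c^2 - 2*exp(3*c)/3


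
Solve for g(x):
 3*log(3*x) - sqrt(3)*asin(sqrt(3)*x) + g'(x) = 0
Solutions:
 g(x) = C1 - 3*x*log(x) - 3*x*log(3) + 3*x + sqrt(3)*(x*asin(sqrt(3)*x) + sqrt(3)*sqrt(1 - 3*x^2)/3)


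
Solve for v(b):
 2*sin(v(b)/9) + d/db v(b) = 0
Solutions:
 2*b + 9*log(cos(v(b)/9) - 1)/2 - 9*log(cos(v(b)/9) + 1)/2 = C1


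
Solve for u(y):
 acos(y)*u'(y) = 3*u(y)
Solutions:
 u(y) = C1*exp(3*Integral(1/acos(y), y))


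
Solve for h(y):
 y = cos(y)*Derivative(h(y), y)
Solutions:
 h(y) = C1 + Integral(y/cos(y), y)


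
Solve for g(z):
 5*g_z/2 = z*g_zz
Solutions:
 g(z) = C1 + C2*z^(7/2)


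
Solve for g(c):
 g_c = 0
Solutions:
 g(c) = C1


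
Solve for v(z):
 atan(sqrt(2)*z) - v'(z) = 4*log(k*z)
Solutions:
 v(z) = C1 - 4*z*log(k*z) + z*atan(sqrt(2)*z) + 4*z - sqrt(2)*log(2*z^2 + 1)/4


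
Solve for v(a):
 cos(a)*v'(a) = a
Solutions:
 v(a) = C1 + Integral(a/cos(a), a)


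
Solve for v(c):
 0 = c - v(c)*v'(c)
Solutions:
 v(c) = -sqrt(C1 + c^2)
 v(c) = sqrt(C1 + c^2)


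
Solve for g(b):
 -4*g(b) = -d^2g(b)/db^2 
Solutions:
 g(b) = C1*exp(-2*b) + C2*exp(2*b)


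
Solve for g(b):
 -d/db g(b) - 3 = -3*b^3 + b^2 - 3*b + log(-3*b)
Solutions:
 g(b) = C1 + 3*b^4/4 - b^3/3 + 3*b^2/2 - b*log(-b) + b*(-2 - log(3))


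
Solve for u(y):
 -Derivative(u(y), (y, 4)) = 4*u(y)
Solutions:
 u(y) = (C1*sin(y) + C2*cos(y))*exp(-y) + (C3*sin(y) + C4*cos(y))*exp(y)


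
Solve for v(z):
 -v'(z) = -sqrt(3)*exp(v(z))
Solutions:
 v(z) = log(-1/(C1 + sqrt(3)*z))


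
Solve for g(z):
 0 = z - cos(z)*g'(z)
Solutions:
 g(z) = C1 + Integral(z/cos(z), z)


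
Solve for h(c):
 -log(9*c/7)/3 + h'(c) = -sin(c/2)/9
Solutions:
 h(c) = C1 + c*log(c)/3 - c*log(7) - c/3 + 2*c*log(21)/3 + 2*cos(c/2)/9


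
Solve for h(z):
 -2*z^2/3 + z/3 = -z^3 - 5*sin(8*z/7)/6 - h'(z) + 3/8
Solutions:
 h(z) = C1 - z^4/4 + 2*z^3/9 - z^2/6 + 3*z/8 + 35*cos(8*z/7)/48


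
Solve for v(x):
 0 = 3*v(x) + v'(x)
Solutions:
 v(x) = C1*exp(-3*x)


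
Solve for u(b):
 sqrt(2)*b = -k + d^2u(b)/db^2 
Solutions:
 u(b) = C1 + C2*b + sqrt(2)*b^3/6 + b^2*k/2


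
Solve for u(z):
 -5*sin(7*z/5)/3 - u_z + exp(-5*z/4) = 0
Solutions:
 u(z) = C1 + 25*cos(7*z/5)/21 - 4*exp(-5*z/4)/5


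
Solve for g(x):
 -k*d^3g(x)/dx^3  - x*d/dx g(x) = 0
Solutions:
 g(x) = C1 + Integral(C2*airyai(x*(-1/k)^(1/3)) + C3*airybi(x*(-1/k)^(1/3)), x)


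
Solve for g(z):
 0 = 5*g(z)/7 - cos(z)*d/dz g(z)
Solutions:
 g(z) = C1*(sin(z) + 1)^(5/14)/(sin(z) - 1)^(5/14)


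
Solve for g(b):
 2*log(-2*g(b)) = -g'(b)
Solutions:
 Integral(1/(log(-_y) + log(2)), (_y, g(b)))/2 = C1 - b


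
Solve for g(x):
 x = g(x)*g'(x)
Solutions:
 g(x) = -sqrt(C1 + x^2)
 g(x) = sqrt(C1 + x^2)


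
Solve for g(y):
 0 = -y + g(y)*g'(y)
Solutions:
 g(y) = -sqrt(C1 + y^2)
 g(y) = sqrt(C1 + y^2)


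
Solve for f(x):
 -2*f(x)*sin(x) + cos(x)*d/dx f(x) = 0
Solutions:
 f(x) = C1/cos(x)^2


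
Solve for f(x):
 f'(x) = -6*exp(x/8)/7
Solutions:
 f(x) = C1 - 48*exp(x/8)/7


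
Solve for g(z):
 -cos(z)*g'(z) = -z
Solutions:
 g(z) = C1 + Integral(z/cos(z), z)


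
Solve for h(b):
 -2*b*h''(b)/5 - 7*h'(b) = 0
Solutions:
 h(b) = C1 + C2/b^(33/2)


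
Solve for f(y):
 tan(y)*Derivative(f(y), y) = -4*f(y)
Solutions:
 f(y) = C1/sin(y)^4


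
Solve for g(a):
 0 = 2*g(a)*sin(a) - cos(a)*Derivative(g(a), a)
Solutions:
 g(a) = C1/cos(a)^2


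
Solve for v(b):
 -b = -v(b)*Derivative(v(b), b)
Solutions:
 v(b) = -sqrt(C1 + b^2)
 v(b) = sqrt(C1 + b^2)


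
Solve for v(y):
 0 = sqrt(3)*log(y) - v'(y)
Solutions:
 v(y) = C1 + sqrt(3)*y*log(y) - sqrt(3)*y


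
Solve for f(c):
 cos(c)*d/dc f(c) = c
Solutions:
 f(c) = C1 + Integral(c/cos(c), c)


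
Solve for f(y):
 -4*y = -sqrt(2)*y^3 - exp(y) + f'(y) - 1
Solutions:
 f(y) = C1 + sqrt(2)*y^4/4 - 2*y^2 + y + exp(y)


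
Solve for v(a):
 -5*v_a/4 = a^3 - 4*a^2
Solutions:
 v(a) = C1 - a^4/5 + 16*a^3/15


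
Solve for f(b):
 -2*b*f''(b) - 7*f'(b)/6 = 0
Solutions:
 f(b) = C1 + C2*b^(5/12)


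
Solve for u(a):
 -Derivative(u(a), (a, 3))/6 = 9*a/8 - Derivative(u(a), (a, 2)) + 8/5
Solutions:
 u(a) = C1 + C2*a + C3*exp(6*a) + 3*a^3/16 + 143*a^2/160


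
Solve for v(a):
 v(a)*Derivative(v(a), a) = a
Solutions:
 v(a) = -sqrt(C1 + a^2)
 v(a) = sqrt(C1 + a^2)


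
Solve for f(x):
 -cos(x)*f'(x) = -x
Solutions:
 f(x) = C1 + Integral(x/cos(x), x)


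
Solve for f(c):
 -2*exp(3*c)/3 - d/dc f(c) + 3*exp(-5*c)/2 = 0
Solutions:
 f(c) = C1 - 2*exp(3*c)/9 - 3*exp(-5*c)/10


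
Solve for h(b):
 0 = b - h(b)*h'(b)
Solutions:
 h(b) = -sqrt(C1 + b^2)
 h(b) = sqrt(C1 + b^2)


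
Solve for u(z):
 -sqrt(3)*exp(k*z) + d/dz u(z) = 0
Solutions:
 u(z) = C1 + sqrt(3)*exp(k*z)/k


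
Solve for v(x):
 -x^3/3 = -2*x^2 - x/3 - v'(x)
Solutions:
 v(x) = C1 + x^4/12 - 2*x^3/3 - x^2/6


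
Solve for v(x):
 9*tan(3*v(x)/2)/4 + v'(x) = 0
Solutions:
 v(x) = -2*asin(C1*exp(-27*x/8))/3 + 2*pi/3
 v(x) = 2*asin(C1*exp(-27*x/8))/3


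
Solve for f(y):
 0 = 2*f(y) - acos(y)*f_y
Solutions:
 f(y) = C1*exp(2*Integral(1/acos(y), y))


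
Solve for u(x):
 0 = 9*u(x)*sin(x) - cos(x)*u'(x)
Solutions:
 u(x) = C1/cos(x)^9


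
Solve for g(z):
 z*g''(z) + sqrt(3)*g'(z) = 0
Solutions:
 g(z) = C1 + C2*z^(1 - sqrt(3))


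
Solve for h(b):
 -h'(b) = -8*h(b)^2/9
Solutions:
 h(b) = -9/(C1 + 8*b)


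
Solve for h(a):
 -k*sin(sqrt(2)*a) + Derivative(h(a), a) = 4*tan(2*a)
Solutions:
 h(a) = C1 - sqrt(2)*k*cos(sqrt(2)*a)/2 - 2*log(cos(2*a))


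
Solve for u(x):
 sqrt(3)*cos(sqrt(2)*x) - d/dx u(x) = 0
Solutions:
 u(x) = C1 + sqrt(6)*sin(sqrt(2)*x)/2


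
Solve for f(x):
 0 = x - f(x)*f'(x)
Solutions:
 f(x) = -sqrt(C1 + x^2)
 f(x) = sqrt(C1 + x^2)


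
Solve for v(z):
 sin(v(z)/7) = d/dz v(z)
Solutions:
 -z + 7*log(cos(v(z)/7) - 1)/2 - 7*log(cos(v(z)/7) + 1)/2 = C1


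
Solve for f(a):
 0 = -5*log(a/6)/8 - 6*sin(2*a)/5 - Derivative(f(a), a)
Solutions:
 f(a) = C1 - 5*a*log(a)/8 + 5*a/8 + 5*a*log(6)/8 + 3*cos(2*a)/5


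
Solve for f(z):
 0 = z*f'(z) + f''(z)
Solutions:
 f(z) = C1 + C2*erf(sqrt(2)*z/2)


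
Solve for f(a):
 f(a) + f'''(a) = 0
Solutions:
 f(a) = C3*exp(-a) + (C1*sin(sqrt(3)*a/2) + C2*cos(sqrt(3)*a/2))*exp(a/2)


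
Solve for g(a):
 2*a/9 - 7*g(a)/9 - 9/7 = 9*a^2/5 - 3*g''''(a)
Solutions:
 g(a) = C1*exp(-21^(1/4)*a/3) + C2*exp(21^(1/4)*a/3) + C3*sin(21^(1/4)*a/3) + C4*cos(21^(1/4)*a/3) - 81*a^2/35 + 2*a/7 - 81/49


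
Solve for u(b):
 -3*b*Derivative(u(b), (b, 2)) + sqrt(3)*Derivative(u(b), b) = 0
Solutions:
 u(b) = C1 + C2*b^(sqrt(3)/3 + 1)


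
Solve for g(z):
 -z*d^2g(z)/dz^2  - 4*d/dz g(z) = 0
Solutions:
 g(z) = C1 + C2/z^3


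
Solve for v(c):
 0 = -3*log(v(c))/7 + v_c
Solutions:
 li(v(c)) = C1 + 3*c/7


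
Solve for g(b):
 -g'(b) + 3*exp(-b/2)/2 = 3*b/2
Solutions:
 g(b) = C1 - 3*b^2/4 - 3*exp(-b/2)


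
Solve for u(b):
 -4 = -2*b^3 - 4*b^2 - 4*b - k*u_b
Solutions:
 u(b) = C1 - b^4/(2*k) - 4*b^3/(3*k) - 2*b^2/k + 4*b/k


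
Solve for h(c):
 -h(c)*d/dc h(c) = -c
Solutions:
 h(c) = -sqrt(C1 + c^2)
 h(c) = sqrt(C1 + c^2)


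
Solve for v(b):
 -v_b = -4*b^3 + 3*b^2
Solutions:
 v(b) = C1 + b^4 - b^3


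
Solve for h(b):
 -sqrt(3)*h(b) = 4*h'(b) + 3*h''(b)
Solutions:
 h(b) = (C1*sin(b*sqrt(-4 + 3*sqrt(3))/3) + C2*cos(b*sqrt(-4 + 3*sqrt(3))/3))*exp(-2*b/3)


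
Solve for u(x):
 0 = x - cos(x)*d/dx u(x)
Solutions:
 u(x) = C1 + Integral(x/cos(x), x)


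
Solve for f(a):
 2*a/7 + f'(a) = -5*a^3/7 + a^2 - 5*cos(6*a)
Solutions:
 f(a) = C1 - 5*a^4/28 + a^3/3 - a^2/7 - 5*sin(6*a)/6


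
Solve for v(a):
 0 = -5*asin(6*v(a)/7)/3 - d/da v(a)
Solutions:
 Integral(1/asin(6*_y/7), (_y, v(a))) = C1 - 5*a/3


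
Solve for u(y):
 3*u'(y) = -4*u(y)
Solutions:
 u(y) = C1*exp(-4*y/3)


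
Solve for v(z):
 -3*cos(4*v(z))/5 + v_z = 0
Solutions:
 -3*z/5 - log(sin(4*v(z)) - 1)/8 + log(sin(4*v(z)) + 1)/8 = C1


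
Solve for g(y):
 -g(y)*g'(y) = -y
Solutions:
 g(y) = -sqrt(C1 + y^2)
 g(y) = sqrt(C1 + y^2)


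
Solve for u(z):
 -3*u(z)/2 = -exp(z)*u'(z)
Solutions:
 u(z) = C1*exp(-3*exp(-z)/2)


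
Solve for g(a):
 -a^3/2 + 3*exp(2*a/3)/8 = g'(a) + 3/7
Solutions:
 g(a) = C1 - a^4/8 - 3*a/7 + 9*exp(2*a/3)/16


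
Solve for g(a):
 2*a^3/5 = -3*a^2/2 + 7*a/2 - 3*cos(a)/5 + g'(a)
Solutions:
 g(a) = C1 + a^4/10 + a^3/2 - 7*a^2/4 + 3*sin(a)/5


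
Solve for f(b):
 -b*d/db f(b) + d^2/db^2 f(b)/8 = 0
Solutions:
 f(b) = C1 + C2*erfi(2*b)


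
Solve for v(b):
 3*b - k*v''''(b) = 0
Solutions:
 v(b) = C1 + C2*b + C3*b^2 + C4*b^3 + b^5/(40*k)


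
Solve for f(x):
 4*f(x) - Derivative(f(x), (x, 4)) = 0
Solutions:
 f(x) = C1*exp(-sqrt(2)*x) + C2*exp(sqrt(2)*x) + C3*sin(sqrt(2)*x) + C4*cos(sqrt(2)*x)


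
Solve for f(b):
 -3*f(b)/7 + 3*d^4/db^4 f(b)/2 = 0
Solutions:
 f(b) = C1*exp(-2^(1/4)*7^(3/4)*b/7) + C2*exp(2^(1/4)*7^(3/4)*b/7) + C3*sin(2^(1/4)*7^(3/4)*b/7) + C4*cos(2^(1/4)*7^(3/4)*b/7)


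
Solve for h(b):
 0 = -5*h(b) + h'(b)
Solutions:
 h(b) = C1*exp(5*b)


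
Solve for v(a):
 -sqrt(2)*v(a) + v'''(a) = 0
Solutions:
 v(a) = C3*exp(2^(1/6)*a) + (C1*sin(2^(1/6)*sqrt(3)*a/2) + C2*cos(2^(1/6)*sqrt(3)*a/2))*exp(-2^(1/6)*a/2)


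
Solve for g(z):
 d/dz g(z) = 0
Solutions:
 g(z) = C1


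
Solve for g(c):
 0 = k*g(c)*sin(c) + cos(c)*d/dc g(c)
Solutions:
 g(c) = C1*exp(k*log(cos(c)))


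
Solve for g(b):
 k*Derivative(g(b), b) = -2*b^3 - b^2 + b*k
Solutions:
 g(b) = C1 - b^4/(2*k) - b^3/(3*k) + b^2/2


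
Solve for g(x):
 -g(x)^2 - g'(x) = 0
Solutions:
 g(x) = 1/(C1 + x)


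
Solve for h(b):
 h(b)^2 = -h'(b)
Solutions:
 h(b) = 1/(C1 + b)


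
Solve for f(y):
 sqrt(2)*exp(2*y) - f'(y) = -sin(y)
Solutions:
 f(y) = C1 + sqrt(2)*exp(2*y)/2 - cos(y)


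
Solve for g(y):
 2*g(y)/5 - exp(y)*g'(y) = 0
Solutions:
 g(y) = C1*exp(-2*exp(-y)/5)


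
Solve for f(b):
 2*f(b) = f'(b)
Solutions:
 f(b) = C1*exp(2*b)


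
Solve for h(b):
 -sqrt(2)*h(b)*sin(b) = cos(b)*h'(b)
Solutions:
 h(b) = C1*cos(b)^(sqrt(2))


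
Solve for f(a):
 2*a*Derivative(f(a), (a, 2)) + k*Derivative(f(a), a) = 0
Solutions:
 f(a) = C1 + a^(1 - re(k)/2)*(C2*sin(log(a)*Abs(im(k))/2) + C3*cos(log(a)*im(k)/2))


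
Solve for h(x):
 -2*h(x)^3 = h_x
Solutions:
 h(x) = -sqrt(2)*sqrt(-1/(C1 - 2*x))/2
 h(x) = sqrt(2)*sqrt(-1/(C1 - 2*x))/2


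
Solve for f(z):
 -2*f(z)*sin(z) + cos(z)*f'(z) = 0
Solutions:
 f(z) = C1/cos(z)^2


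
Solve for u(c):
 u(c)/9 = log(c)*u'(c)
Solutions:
 u(c) = C1*exp(li(c)/9)


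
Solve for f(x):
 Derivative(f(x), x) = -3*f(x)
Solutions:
 f(x) = C1*exp(-3*x)


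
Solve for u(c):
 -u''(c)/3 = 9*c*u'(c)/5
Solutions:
 u(c) = C1 + C2*erf(3*sqrt(30)*c/10)


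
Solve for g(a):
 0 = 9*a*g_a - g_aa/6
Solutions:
 g(a) = C1 + C2*erfi(3*sqrt(3)*a)


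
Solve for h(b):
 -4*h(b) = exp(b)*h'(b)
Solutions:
 h(b) = C1*exp(4*exp(-b))


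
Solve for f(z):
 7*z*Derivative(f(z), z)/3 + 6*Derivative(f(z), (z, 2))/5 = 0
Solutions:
 f(z) = C1 + C2*erf(sqrt(35)*z/6)


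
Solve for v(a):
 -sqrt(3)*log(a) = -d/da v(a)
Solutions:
 v(a) = C1 + sqrt(3)*a*log(a) - sqrt(3)*a


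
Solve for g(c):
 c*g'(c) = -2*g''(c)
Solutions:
 g(c) = C1 + C2*erf(c/2)


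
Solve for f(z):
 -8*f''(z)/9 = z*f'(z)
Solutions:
 f(z) = C1 + C2*erf(3*z/4)


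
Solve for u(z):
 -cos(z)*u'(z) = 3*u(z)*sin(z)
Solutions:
 u(z) = C1*cos(z)^3


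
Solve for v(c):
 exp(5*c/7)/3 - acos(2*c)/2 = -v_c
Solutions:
 v(c) = C1 + c*acos(2*c)/2 - sqrt(1 - 4*c^2)/4 - 7*exp(5*c/7)/15


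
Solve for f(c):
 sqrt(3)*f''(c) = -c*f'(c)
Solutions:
 f(c) = C1 + C2*erf(sqrt(2)*3^(3/4)*c/6)


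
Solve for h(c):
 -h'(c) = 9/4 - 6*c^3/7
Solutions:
 h(c) = C1 + 3*c^4/14 - 9*c/4


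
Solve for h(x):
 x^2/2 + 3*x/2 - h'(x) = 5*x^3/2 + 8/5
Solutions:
 h(x) = C1 - 5*x^4/8 + x^3/6 + 3*x^2/4 - 8*x/5


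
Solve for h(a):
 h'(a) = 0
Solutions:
 h(a) = C1


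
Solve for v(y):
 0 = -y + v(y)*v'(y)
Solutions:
 v(y) = -sqrt(C1 + y^2)
 v(y) = sqrt(C1 + y^2)


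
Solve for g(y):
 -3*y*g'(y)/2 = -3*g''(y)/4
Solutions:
 g(y) = C1 + C2*erfi(y)


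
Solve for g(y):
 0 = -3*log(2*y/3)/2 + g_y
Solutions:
 g(y) = C1 + 3*y*log(y)/2 - 3*y*log(3)/2 - 3*y/2 + 3*y*log(2)/2


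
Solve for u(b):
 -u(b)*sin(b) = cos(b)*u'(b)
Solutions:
 u(b) = C1*cos(b)


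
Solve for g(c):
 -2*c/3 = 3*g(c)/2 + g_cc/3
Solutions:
 g(c) = C1*sin(3*sqrt(2)*c/2) + C2*cos(3*sqrt(2)*c/2) - 4*c/9


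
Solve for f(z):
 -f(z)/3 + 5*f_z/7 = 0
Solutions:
 f(z) = C1*exp(7*z/15)


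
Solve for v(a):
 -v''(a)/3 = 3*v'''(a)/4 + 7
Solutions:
 v(a) = C1 + C2*a + C3*exp(-4*a/9) - 21*a^2/2


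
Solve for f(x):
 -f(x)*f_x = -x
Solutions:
 f(x) = -sqrt(C1 + x^2)
 f(x) = sqrt(C1 + x^2)


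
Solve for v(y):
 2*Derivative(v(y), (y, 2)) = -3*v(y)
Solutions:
 v(y) = C1*sin(sqrt(6)*y/2) + C2*cos(sqrt(6)*y/2)


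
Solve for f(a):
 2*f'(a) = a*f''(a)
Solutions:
 f(a) = C1 + C2*a^3


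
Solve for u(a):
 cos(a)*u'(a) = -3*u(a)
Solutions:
 u(a) = C1*(sin(a) - 1)^(3/2)/(sin(a) + 1)^(3/2)


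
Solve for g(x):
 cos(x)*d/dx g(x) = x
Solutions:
 g(x) = C1 + Integral(x/cos(x), x)


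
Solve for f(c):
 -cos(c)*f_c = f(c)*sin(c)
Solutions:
 f(c) = C1*cos(c)


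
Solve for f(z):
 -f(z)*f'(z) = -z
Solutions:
 f(z) = -sqrt(C1 + z^2)
 f(z) = sqrt(C1 + z^2)


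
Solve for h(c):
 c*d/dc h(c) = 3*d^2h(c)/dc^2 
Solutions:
 h(c) = C1 + C2*erfi(sqrt(6)*c/6)


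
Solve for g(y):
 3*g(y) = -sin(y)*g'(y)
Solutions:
 g(y) = C1*(cos(y) + 1)^(3/2)/(cos(y) - 1)^(3/2)


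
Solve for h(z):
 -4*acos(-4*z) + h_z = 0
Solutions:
 h(z) = C1 + 4*z*acos(-4*z) + sqrt(1 - 16*z^2)


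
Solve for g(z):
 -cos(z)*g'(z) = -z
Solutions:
 g(z) = C1 + Integral(z/cos(z), z)


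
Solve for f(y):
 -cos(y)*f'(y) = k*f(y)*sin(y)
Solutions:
 f(y) = C1*exp(k*log(cos(y)))


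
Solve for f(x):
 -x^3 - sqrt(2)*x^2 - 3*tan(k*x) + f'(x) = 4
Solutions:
 f(x) = C1 + x^4/4 + sqrt(2)*x^3/3 + 4*x + 3*Piecewise((-log(cos(k*x))/k, Ne(k, 0)), (0, True))


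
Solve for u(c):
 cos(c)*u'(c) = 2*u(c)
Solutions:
 u(c) = C1*(sin(c) + 1)/(sin(c) - 1)


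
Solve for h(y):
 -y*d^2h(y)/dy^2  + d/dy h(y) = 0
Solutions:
 h(y) = C1 + C2*y^2


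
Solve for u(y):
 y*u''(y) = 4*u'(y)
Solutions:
 u(y) = C1 + C2*y^5


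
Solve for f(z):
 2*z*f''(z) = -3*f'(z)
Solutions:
 f(z) = C1 + C2/sqrt(z)


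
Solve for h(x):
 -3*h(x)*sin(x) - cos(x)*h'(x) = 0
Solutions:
 h(x) = C1*cos(x)^3


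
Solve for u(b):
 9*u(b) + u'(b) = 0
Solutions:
 u(b) = C1*exp(-9*b)


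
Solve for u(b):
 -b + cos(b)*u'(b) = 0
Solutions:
 u(b) = C1 + Integral(b/cos(b), b)


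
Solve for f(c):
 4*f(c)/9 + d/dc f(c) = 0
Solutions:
 f(c) = C1*exp(-4*c/9)


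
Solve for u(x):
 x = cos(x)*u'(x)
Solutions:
 u(x) = C1 + Integral(x/cos(x), x)


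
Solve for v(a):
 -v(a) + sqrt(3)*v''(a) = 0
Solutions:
 v(a) = C1*exp(-3^(3/4)*a/3) + C2*exp(3^(3/4)*a/3)


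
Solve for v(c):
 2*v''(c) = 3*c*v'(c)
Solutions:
 v(c) = C1 + C2*erfi(sqrt(3)*c/2)


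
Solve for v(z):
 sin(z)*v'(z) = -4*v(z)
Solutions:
 v(z) = C1*(cos(z)^2 + 2*cos(z) + 1)/(cos(z)^2 - 2*cos(z) + 1)


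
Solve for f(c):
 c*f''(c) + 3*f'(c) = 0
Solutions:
 f(c) = C1 + C2/c^2


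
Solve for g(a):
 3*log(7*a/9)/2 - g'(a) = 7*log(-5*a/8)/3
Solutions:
 g(a) = C1 - 5*a*log(a)/6 + a*(-3*log(15) + 5/6 + log(7)/2 + 2*log(5)/3 + log(896) - 7*I*pi/3)


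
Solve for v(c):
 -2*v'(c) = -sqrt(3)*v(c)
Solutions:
 v(c) = C1*exp(sqrt(3)*c/2)


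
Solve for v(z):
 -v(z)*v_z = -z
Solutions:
 v(z) = -sqrt(C1 + z^2)
 v(z) = sqrt(C1 + z^2)


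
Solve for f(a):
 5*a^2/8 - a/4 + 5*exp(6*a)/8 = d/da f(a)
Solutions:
 f(a) = C1 + 5*a^3/24 - a^2/8 + 5*exp(6*a)/48


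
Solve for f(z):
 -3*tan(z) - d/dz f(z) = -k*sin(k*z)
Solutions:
 f(z) = C1 + k*Piecewise((-cos(k*z)/k, Ne(k, 0)), (0, True)) + 3*log(cos(z))


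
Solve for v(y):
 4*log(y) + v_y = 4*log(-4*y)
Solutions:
 v(y) = C1 + 4*y*(2*log(2) + I*pi)


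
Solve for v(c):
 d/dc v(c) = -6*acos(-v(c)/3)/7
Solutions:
 Integral(1/acos(-_y/3), (_y, v(c))) = C1 - 6*c/7


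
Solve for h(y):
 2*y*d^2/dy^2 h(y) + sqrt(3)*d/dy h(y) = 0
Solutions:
 h(y) = C1 + C2*y^(1 - sqrt(3)/2)


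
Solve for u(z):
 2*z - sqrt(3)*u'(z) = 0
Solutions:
 u(z) = C1 + sqrt(3)*z^2/3


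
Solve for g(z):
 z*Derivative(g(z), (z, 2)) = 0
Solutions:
 g(z) = C1 + C2*z


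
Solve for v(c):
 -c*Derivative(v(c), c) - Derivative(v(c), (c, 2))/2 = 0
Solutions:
 v(c) = C1 + C2*erf(c)


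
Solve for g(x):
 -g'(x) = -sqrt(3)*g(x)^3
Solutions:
 g(x) = -sqrt(2)*sqrt(-1/(C1 + sqrt(3)*x))/2
 g(x) = sqrt(2)*sqrt(-1/(C1 + sqrt(3)*x))/2


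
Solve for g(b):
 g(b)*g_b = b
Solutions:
 g(b) = -sqrt(C1 + b^2)
 g(b) = sqrt(C1 + b^2)


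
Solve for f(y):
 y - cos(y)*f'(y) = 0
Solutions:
 f(y) = C1 + Integral(y/cos(y), y)


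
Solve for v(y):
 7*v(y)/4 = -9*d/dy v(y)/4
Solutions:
 v(y) = C1*exp(-7*y/9)


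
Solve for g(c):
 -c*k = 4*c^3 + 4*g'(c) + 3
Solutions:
 g(c) = C1 - c^4/4 - c^2*k/8 - 3*c/4


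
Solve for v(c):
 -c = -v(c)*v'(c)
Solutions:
 v(c) = -sqrt(C1 + c^2)
 v(c) = sqrt(C1 + c^2)


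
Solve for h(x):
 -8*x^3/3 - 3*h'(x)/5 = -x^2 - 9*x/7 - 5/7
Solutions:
 h(x) = C1 - 10*x^4/9 + 5*x^3/9 + 15*x^2/14 + 25*x/21


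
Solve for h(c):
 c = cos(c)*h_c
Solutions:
 h(c) = C1 + Integral(c/cos(c), c)


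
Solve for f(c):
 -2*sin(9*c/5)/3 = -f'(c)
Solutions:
 f(c) = C1 - 10*cos(9*c/5)/27


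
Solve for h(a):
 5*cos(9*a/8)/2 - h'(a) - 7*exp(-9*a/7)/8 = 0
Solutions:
 h(a) = C1 + 20*sin(9*a/8)/9 + 49*exp(-9*a/7)/72


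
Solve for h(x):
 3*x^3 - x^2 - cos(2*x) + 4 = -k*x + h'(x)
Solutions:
 h(x) = C1 + k*x^2/2 + 3*x^4/4 - x^3/3 + 4*x - sin(2*x)/2


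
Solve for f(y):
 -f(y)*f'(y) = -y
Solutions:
 f(y) = -sqrt(C1 + y^2)
 f(y) = sqrt(C1 + y^2)


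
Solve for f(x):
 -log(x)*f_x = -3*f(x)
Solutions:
 f(x) = C1*exp(3*li(x))


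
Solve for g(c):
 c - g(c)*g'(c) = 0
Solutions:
 g(c) = -sqrt(C1 + c^2)
 g(c) = sqrt(C1 + c^2)


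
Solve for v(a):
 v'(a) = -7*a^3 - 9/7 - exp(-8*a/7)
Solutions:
 v(a) = C1 - 7*a^4/4 - 9*a/7 + 7*exp(-8*a/7)/8


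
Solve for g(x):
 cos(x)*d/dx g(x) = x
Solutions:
 g(x) = C1 + Integral(x/cos(x), x)


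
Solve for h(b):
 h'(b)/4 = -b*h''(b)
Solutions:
 h(b) = C1 + C2*b^(3/4)


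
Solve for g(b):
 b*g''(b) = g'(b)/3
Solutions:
 g(b) = C1 + C2*b^(4/3)


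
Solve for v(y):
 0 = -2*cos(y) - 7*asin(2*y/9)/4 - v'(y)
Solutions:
 v(y) = C1 - 7*y*asin(2*y/9)/4 - 7*sqrt(81 - 4*y^2)/8 - 2*sin(y)


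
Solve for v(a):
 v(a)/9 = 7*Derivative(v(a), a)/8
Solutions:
 v(a) = C1*exp(8*a/63)


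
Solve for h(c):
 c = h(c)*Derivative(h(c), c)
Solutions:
 h(c) = -sqrt(C1 + c^2)
 h(c) = sqrt(C1 + c^2)


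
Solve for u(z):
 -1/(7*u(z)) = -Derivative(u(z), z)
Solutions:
 u(z) = -sqrt(C1 + 14*z)/7
 u(z) = sqrt(C1 + 14*z)/7


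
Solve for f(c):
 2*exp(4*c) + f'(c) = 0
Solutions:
 f(c) = C1 - exp(4*c)/2


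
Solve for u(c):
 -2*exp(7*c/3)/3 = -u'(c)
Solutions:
 u(c) = C1 + 2*exp(7*c/3)/7


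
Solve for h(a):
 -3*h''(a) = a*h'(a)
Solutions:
 h(a) = C1 + C2*erf(sqrt(6)*a/6)


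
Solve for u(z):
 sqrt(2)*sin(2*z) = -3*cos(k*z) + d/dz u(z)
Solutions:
 u(z) = C1 - sqrt(2)*cos(2*z)/2 + 3*sin(k*z)/k


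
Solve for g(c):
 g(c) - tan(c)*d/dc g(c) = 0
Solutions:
 g(c) = C1*sin(c)


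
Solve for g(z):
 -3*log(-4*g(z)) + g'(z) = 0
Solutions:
 -Integral(1/(log(-_y) + 2*log(2)), (_y, g(z)))/3 = C1 - z


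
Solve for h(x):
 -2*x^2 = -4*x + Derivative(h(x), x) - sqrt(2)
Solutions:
 h(x) = C1 - 2*x^3/3 + 2*x^2 + sqrt(2)*x


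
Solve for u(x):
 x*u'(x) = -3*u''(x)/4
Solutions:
 u(x) = C1 + C2*erf(sqrt(6)*x/3)


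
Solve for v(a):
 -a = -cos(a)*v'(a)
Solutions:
 v(a) = C1 + Integral(a/cos(a), a)


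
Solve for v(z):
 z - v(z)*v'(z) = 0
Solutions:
 v(z) = -sqrt(C1 + z^2)
 v(z) = sqrt(C1 + z^2)


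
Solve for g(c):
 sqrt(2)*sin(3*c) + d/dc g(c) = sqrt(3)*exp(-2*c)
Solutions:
 g(c) = C1 + sqrt(2)*cos(3*c)/3 - sqrt(3)*exp(-2*c)/2


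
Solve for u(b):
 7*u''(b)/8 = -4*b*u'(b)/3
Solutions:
 u(b) = C1 + C2*erf(4*sqrt(21)*b/21)


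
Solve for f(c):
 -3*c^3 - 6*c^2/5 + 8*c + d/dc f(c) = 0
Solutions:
 f(c) = C1 + 3*c^4/4 + 2*c^3/5 - 4*c^2


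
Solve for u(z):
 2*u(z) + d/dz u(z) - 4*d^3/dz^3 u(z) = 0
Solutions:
 u(z) = C1*exp(-3^(1/3)*z*(3^(1/3)/(sqrt(321) + 18)^(1/3) + (sqrt(321) + 18)^(1/3))/12)*sin(3^(1/6)*z*(-3^(2/3)*(sqrt(321) + 18)^(1/3) + 3/(sqrt(321) + 18)^(1/3))/12) + C2*exp(-3^(1/3)*z*(3^(1/3)/(sqrt(321) + 18)^(1/3) + (sqrt(321) + 18)^(1/3))/12)*cos(3^(1/6)*z*(-3^(2/3)*(sqrt(321) + 18)^(1/3) + 3/(sqrt(321) + 18)^(1/3))/12) + C3*exp(3^(1/3)*z*(3^(1/3)/(sqrt(321) + 18)^(1/3) + (sqrt(321) + 18)^(1/3))/6)


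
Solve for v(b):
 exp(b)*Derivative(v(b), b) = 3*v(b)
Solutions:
 v(b) = C1*exp(-3*exp(-b))


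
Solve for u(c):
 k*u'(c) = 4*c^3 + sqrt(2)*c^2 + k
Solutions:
 u(c) = C1 + c^4/k + sqrt(2)*c^3/(3*k) + c


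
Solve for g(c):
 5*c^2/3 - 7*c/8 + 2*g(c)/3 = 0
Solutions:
 g(c) = c*(21 - 40*c)/16


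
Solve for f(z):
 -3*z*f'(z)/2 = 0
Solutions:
 f(z) = C1


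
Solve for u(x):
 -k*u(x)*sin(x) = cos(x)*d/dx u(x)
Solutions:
 u(x) = C1*exp(k*log(cos(x)))


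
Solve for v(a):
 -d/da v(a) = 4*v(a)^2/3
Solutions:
 v(a) = 3/(C1 + 4*a)


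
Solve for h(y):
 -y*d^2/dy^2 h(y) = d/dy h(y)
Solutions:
 h(y) = C1 + C2*log(y)


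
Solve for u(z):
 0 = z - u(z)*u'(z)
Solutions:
 u(z) = -sqrt(C1 + z^2)
 u(z) = sqrt(C1 + z^2)


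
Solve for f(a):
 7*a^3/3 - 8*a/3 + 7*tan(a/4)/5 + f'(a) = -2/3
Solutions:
 f(a) = C1 - 7*a^4/12 + 4*a^2/3 - 2*a/3 + 28*log(cos(a/4))/5


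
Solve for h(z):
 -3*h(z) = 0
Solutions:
 h(z) = 0


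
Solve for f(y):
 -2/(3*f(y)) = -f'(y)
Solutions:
 f(y) = -sqrt(C1 + 12*y)/3
 f(y) = sqrt(C1 + 12*y)/3


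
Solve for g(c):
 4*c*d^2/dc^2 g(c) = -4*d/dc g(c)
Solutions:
 g(c) = C1 + C2*log(c)


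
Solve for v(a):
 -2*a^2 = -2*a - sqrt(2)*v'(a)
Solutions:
 v(a) = C1 + sqrt(2)*a^3/3 - sqrt(2)*a^2/2


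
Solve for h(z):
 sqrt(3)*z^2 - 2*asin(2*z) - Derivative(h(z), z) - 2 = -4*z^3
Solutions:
 h(z) = C1 + z^4 + sqrt(3)*z^3/3 - 2*z*asin(2*z) - 2*z - sqrt(1 - 4*z^2)


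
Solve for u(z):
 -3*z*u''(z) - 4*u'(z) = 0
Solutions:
 u(z) = C1 + C2/z^(1/3)


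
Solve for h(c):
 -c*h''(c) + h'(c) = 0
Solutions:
 h(c) = C1 + C2*c^2


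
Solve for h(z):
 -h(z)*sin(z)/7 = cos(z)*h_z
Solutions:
 h(z) = C1*cos(z)^(1/7)


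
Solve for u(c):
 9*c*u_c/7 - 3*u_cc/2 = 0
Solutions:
 u(c) = C1 + C2*erfi(sqrt(21)*c/7)


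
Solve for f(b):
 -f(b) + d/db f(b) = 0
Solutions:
 f(b) = C1*exp(b)


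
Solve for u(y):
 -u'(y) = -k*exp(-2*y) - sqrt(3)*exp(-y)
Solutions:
 u(y) = C1 - k*exp(-2*y)/2 - sqrt(3)*exp(-y)


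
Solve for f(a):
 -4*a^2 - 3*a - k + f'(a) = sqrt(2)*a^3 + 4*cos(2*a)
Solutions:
 f(a) = C1 + sqrt(2)*a^4/4 + 4*a^3/3 + 3*a^2/2 + a*k + 2*sin(2*a)


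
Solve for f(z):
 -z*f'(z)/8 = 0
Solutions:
 f(z) = C1


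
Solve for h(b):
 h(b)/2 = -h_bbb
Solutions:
 h(b) = C3*exp(-2^(2/3)*b/2) + (C1*sin(2^(2/3)*sqrt(3)*b/4) + C2*cos(2^(2/3)*sqrt(3)*b/4))*exp(2^(2/3)*b/4)


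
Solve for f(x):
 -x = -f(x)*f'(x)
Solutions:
 f(x) = -sqrt(C1 + x^2)
 f(x) = sqrt(C1 + x^2)


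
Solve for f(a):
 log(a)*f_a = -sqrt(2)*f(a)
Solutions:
 f(a) = C1*exp(-sqrt(2)*li(a))


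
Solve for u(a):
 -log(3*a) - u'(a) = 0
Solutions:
 u(a) = C1 - a*log(a) - a*log(3) + a


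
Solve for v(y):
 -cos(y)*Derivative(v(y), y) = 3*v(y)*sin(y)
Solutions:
 v(y) = C1*cos(y)^3


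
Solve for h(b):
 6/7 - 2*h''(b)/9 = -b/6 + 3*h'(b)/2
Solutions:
 h(b) = C1 + C2*exp(-27*b/4) + b^2/18 + 944*b/1701


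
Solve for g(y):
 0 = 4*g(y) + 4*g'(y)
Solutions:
 g(y) = C1*exp(-y)


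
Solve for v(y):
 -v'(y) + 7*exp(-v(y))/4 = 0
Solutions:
 v(y) = log(C1 + 7*y/4)


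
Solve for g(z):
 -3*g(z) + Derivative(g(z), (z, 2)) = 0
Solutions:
 g(z) = C1*exp(-sqrt(3)*z) + C2*exp(sqrt(3)*z)


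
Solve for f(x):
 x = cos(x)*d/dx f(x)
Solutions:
 f(x) = C1 + Integral(x/cos(x), x)


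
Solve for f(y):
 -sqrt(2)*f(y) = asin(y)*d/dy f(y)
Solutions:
 f(y) = C1*exp(-sqrt(2)*Integral(1/asin(y), y))


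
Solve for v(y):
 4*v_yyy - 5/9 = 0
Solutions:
 v(y) = C1 + C2*y + C3*y^2 + 5*y^3/216


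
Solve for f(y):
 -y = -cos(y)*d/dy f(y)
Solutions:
 f(y) = C1 + Integral(y/cos(y), y)


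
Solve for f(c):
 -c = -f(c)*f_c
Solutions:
 f(c) = -sqrt(C1 + c^2)
 f(c) = sqrt(C1 + c^2)


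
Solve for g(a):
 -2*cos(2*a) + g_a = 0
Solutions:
 g(a) = C1 + sin(2*a)


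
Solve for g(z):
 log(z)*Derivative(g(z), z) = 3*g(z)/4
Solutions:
 g(z) = C1*exp(3*li(z)/4)


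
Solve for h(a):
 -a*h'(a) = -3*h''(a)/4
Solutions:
 h(a) = C1 + C2*erfi(sqrt(6)*a/3)


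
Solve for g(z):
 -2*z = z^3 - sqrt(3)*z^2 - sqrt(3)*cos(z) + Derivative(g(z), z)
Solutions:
 g(z) = C1 - z^4/4 + sqrt(3)*z^3/3 - z^2 + sqrt(3)*sin(z)


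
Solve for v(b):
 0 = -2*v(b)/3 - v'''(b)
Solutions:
 v(b) = C3*exp(-2^(1/3)*3^(2/3)*b/3) + (C1*sin(2^(1/3)*3^(1/6)*b/2) + C2*cos(2^(1/3)*3^(1/6)*b/2))*exp(2^(1/3)*3^(2/3)*b/6)


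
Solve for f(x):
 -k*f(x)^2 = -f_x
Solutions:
 f(x) = -1/(C1 + k*x)


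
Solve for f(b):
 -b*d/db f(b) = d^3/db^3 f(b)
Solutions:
 f(b) = C1 + Integral(C2*airyai(-b) + C3*airybi(-b), b)


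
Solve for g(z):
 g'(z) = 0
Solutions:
 g(z) = C1


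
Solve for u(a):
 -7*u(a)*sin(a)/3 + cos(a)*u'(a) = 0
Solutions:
 u(a) = C1/cos(a)^(7/3)


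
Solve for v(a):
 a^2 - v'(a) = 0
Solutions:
 v(a) = C1 + a^3/3


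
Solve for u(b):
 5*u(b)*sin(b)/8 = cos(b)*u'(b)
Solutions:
 u(b) = C1/cos(b)^(5/8)


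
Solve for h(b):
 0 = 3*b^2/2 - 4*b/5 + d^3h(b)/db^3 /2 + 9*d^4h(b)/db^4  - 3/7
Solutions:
 h(b) = C1 + C2*b + C3*b^2 + C4*exp(-b/18) - b^5/20 + 137*b^4/30 - 11503*b^3/35


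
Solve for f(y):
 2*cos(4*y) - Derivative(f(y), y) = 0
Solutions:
 f(y) = C1 + sin(4*y)/2


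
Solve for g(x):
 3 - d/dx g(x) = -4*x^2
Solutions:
 g(x) = C1 + 4*x^3/3 + 3*x


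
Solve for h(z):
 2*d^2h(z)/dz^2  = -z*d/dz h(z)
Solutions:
 h(z) = C1 + C2*erf(z/2)


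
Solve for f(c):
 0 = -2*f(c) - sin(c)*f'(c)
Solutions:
 f(c) = C1*(cos(c) + 1)/(cos(c) - 1)


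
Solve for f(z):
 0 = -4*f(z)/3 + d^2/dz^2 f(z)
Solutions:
 f(z) = C1*exp(-2*sqrt(3)*z/3) + C2*exp(2*sqrt(3)*z/3)


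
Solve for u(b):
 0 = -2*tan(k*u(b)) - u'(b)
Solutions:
 u(b) = Piecewise((-asin(exp(C1*k - 2*b*k))/k + pi/k, Ne(k, 0)), (nan, True))
 u(b) = Piecewise((asin(exp(C1*k - 2*b*k))/k, Ne(k, 0)), (nan, True))


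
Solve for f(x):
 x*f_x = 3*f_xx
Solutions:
 f(x) = C1 + C2*erfi(sqrt(6)*x/6)


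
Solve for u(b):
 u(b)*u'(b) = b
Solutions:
 u(b) = -sqrt(C1 + b^2)
 u(b) = sqrt(C1 + b^2)


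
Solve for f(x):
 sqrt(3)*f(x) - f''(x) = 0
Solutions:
 f(x) = C1*exp(-3^(1/4)*x) + C2*exp(3^(1/4)*x)


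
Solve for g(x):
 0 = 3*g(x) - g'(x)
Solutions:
 g(x) = C1*exp(3*x)


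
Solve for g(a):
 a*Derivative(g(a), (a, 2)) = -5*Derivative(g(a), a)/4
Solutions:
 g(a) = C1 + C2/a^(1/4)


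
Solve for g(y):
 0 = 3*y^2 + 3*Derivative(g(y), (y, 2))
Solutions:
 g(y) = C1 + C2*y - y^4/12


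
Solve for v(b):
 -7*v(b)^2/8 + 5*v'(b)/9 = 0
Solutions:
 v(b) = -40/(C1 + 63*b)


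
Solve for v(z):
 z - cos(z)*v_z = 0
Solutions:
 v(z) = C1 + Integral(z/cos(z), z)


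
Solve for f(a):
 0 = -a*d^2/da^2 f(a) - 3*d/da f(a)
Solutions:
 f(a) = C1 + C2/a^2


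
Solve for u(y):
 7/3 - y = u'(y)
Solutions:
 u(y) = C1 - y^2/2 + 7*y/3


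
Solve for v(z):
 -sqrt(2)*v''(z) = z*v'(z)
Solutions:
 v(z) = C1 + C2*erf(2^(1/4)*z/2)


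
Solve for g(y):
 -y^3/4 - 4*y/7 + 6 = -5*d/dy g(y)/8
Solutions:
 g(y) = C1 + y^4/10 + 16*y^2/35 - 48*y/5


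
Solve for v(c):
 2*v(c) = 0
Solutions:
 v(c) = 0


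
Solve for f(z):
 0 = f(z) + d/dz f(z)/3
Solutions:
 f(z) = C1*exp(-3*z)


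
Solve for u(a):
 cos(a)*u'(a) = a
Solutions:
 u(a) = C1 + Integral(a/cos(a), a)


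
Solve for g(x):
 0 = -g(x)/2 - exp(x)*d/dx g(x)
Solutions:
 g(x) = C1*exp(exp(-x)/2)


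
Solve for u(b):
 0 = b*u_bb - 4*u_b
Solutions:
 u(b) = C1 + C2*b^5


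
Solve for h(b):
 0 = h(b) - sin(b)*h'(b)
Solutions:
 h(b) = C1*sqrt(cos(b) - 1)/sqrt(cos(b) + 1)


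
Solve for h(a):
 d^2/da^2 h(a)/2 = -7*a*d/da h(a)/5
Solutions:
 h(a) = C1 + C2*erf(sqrt(35)*a/5)


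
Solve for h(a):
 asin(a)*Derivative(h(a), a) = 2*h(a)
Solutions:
 h(a) = C1*exp(2*Integral(1/asin(a), a))


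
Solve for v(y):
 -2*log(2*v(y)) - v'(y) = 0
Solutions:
 Integral(1/(log(_y) + log(2)), (_y, v(y)))/2 = C1 - y


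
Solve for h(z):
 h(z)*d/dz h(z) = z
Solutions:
 h(z) = -sqrt(C1 + z^2)
 h(z) = sqrt(C1 + z^2)


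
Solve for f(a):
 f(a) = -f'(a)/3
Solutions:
 f(a) = C1*exp(-3*a)


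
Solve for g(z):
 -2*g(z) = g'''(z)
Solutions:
 g(z) = C3*exp(-2^(1/3)*z) + (C1*sin(2^(1/3)*sqrt(3)*z/2) + C2*cos(2^(1/3)*sqrt(3)*z/2))*exp(2^(1/3)*z/2)


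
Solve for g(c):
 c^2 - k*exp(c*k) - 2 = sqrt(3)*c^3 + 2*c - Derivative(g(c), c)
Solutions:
 g(c) = C1 + sqrt(3)*c^4/4 - c^3/3 + c^2 + 2*c + exp(c*k)


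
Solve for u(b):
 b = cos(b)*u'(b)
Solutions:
 u(b) = C1 + Integral(b/cos(b), b)


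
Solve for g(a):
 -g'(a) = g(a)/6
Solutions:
 g(a) = C1*exp(-a/6)


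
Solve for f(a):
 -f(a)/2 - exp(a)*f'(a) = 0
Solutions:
 f(a) = C1*exp(exp(-a)/2)


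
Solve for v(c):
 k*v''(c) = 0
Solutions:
 v(c) = C1 + C2*c


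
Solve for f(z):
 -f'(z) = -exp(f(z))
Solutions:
 f(z) = log(-1/(C1 + z))


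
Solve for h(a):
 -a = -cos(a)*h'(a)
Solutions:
 h(a) = C1 + Integral(a/cos(a), a)


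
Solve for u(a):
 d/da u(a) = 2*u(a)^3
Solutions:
 u(a) = -sqrt(2)*sqrt(-1/(C1 + 2*a))/2
 u(a) = sqrt(2)*sqrt(-1/(C1 + 2*a))/2


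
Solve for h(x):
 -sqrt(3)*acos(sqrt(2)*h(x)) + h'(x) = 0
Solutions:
 Integral(1/acos(sqrt(2)*_y), (_y, h(x))) = C1 + sqrt(3)*x


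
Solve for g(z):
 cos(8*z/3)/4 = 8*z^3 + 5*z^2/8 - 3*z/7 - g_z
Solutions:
 g(z) = C1 + 2*z^4 + 5*z^3/24 - 3*z^2/14 - 3*sin(8*z/3)/32


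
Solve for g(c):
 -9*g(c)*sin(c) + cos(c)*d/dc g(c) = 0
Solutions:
 g(c) = C1/cos(c)^9


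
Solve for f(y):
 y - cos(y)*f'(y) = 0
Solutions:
 f(y) = C1 + Integral(y/cos(y), y)


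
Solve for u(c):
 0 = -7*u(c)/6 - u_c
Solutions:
 u(c) = C1*exp(-7*c/6)


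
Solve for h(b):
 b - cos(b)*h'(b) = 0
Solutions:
 h(b) = C1 + Integral(b/cos(b), b)


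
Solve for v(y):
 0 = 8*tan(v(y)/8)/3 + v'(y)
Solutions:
 v(y) = -8*asin(C1*exp(-y/3)) + 8*pi
 v(y) = 8*asin(C1*exp(-y/3))


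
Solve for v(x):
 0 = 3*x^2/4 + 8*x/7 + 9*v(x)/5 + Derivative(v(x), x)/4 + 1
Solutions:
 v(x) = C1*exp(-36*x/5) - 5*x^2/12 - 785*x/1512 - 26315/54432


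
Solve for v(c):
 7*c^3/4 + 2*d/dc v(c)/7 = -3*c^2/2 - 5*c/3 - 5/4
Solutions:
 v(c) = C1 - 49*c^4/32 - 7*c^3/4 - 35*c^2/12 - 35*c/8


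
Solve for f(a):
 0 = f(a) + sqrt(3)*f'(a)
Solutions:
 f(a) = C1*exp(-sqrt(3)*a/3)


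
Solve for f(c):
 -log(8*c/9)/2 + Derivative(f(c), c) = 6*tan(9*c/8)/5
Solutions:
 f(c) = C1 + c*log(c)/2 - c*log(3) - c/2 + 3*c*log(2)/2 - 16*log(cos(9*c/8))/15


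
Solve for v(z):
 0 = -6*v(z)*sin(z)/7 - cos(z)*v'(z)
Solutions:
 v(z) = C1*cos(z)^(6/7)


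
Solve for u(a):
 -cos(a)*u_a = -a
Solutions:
 u(a) = C1 + Integral(a/cos(a), a)


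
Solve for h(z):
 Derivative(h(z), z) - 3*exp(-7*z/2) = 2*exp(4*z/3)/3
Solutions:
 h(z) = C1 + exp(4*z/3)/2 - 6*exp(-7*z/2)/7
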